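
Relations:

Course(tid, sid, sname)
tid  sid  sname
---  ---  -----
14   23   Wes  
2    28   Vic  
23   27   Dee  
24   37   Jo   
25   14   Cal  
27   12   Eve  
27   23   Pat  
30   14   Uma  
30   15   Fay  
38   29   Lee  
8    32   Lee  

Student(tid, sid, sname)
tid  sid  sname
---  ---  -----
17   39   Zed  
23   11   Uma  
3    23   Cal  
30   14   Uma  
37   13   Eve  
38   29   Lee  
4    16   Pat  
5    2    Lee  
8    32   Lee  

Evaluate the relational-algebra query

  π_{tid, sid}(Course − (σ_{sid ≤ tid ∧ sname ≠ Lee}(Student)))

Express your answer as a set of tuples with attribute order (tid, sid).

Apply σ_{sid ≤ tid ∧ sname ≠ Lee}; surviving tuples: {(23, 11, Uma), (30, 14, Uma), (37, 13, Eve)}
Set difference of the two operands is {(14, 23, Wes), (2, 28, Vic), (23, 27, Dee), (24, 37, Jo), (25, 14, Cal), (27, 12, Eve), (27, 23, Pat), (30, 15, Fay), (38, 29, Lee), (8, 32, Lee)}.
Projecting to tid, sid: {(14, 23), (2, 28), (23, 27), (24, 37), (25, 14), (27, 12), (27, 23), (30, 15), (38, 29), (8, 32)}

{(14, 23), (2, 28), (23, 27), (24, 37), (25, 14), (27, 12), (27, 23), (30, 15), (38, 29), (8, 32)}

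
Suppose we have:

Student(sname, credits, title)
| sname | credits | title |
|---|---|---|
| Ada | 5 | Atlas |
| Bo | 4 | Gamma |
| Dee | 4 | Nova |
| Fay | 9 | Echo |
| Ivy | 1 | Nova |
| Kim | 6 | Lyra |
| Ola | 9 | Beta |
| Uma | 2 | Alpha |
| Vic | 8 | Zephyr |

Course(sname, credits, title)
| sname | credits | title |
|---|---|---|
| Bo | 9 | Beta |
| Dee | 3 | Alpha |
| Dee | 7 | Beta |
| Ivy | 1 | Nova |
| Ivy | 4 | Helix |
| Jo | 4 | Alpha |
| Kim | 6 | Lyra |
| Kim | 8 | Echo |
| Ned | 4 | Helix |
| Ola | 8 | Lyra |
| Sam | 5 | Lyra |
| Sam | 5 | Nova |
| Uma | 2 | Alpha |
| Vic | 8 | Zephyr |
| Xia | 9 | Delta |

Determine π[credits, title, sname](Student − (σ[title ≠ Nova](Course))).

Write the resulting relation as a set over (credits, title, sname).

{(1, Nova, Ivy), (4, Gamma, Bo), (4, Nova, Dee), (5, Atlas, Ada), (9, Beta, Ola), (9, Echo, Fay)}

Apply σ_{title ≠ Nova}; surviving tuples: {(Bo, 9, Beta), (Dee, 3, Alpha), (Dee, 7, Beta), (Ivy, 4, Helix), (Jo, 4, Alpha), (Kim, 6, Lyra), (Kim, 8, Echo), (Ned, 4, Helix), (Ola, 8, Lyra), (Sam, 5, Lyra), (Uma, 2, Alpha), (Vic, 8, Zephyr), (Xia, 9, Delta)}
Set difference of the two operands is {(Ada, 5, Atlas), (Bo, 4, Gamma), (Dee, 4, Nova), (Fay, 9, Echo), (Ivy, 1, Nova), (Ola, 9, Beta)}.
Keep only column(s) credits, title, sname: {(1, Nova, Ivy), (4, Gamma, Bo), (4, Nova, Dee), (5, Atlas, Ada), (9, Beta, Ola), (9, Echo, Fay)}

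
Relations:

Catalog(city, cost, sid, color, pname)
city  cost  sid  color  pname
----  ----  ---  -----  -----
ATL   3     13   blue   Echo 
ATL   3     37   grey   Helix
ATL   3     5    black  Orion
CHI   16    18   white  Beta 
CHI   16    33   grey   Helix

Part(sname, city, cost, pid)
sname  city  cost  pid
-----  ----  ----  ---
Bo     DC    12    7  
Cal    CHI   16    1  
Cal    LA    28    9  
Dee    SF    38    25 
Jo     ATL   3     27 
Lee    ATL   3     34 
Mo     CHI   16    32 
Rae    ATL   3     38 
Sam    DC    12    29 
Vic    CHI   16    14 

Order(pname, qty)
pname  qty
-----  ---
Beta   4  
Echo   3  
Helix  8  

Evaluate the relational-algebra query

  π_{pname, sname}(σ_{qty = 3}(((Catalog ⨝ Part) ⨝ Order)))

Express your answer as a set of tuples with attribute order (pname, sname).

Natural join on city, cost: {(ATL, 3, 13, blue, Echo, Jo, 27), (ATL, 3, 13, blue, Echo, Lee, 34), (ATL, 3, 13, blue, Echo, Rae, 38), (ATL, 3, 37, grey, Helix, Jo, 27), (ATL, 3, 37, grey, Helix, Lee, 34), (ATL, 3, 37, grey, Helix, Rae, 38), (ATL, 3, 5, black, Orion, Jo, 27), (ATL, 3, 5, black, Orion, Lee, 34), (ATL, 3, 5, black, Orion, Rae, 38), (CHI, 16, 18, white, Beta, Cal, 1), (CHI, 16, 18, white, Beta, Mo, 32), (CHI, 16, 18, white, Beta, Vic, 14), (CHI, 16, 33, grey, Helix, Cal, 1), (CHI, 16, 33, grey, Helix, Mo, 32), (CHI, 16, 33, grey, Helix, Vic, 14)}
Natural join on pname: {(ATL, 3, 13, blue, Echo, Jo, 27, 3), (ATL, 3, 13, blue, Echo, Lee, 34, 3), (ATL, 3, 13, blue, Echo, Rae, 38, 3), (ATL, 3, 37, grey, Helix, Jo, 27, 8), (ATL, 3, 37, grey, Helix, Lee, 34, 8), (ATL, 3, 37, grey, Helix, Rae, 38, 8), (CHI, 16, 18, white, Beta, Cal, 1, 4), (CHI, 16, 18, white, Beta, Mo, 32, 4), (CHI, 16, 18, white, Beta, Vic, 14, 4), (CHI, 16, 33, grey, Helix, Cal, 1, 8), (CHI, 16, 33, grey, Helix, Mo, 32, 8), (CHI, 16, 33, grey, Helix, Vic, 14, 8)}
Apply σ_{qty = 3}; surviving tuples: {(ATL, 3, 13, blue, Echo, Jo, 27, 3), (ATL, 3, 13, blue, Echo, Lee, 34, 3), (ATL, 3, 13, blue, Echo, Rae, 38, 3)}
Projecting to pname, sname: {(Echo, Jo), (Echo, Lee), (Echo, Rae)}

{(Echo, Jo), (Echo, Lee), (Echo, Rae)}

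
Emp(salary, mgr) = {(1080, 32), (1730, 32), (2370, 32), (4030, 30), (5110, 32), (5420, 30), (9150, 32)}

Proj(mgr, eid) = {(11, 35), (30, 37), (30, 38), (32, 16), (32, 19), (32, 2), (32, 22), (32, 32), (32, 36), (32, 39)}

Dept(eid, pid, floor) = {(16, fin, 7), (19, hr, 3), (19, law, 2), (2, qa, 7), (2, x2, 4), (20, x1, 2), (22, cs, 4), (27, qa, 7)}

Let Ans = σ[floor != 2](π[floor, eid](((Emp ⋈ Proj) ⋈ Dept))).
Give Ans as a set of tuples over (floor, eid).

Emp ⋈ Proj (natural join on mgr): {(1080, 32, 16), (1080, 32, 19), (1080, 32, 2), (1080, 32, 22), (1080, 32, 32), (1080, 32, 36), (1080, 32, 39), (1730, 32, 16), (1730, 32, 19), (1730, 32, 2), (1730, 32, 22), (1730, 32, 32), (1730, 32, 36), (1730, 32, 39), (2370, 32, 16), (2370, 32, 19), (2370, 32, 2), (2370, 32, 22), (2370, 32, 32), (2370, 32, 36), (2370, 32, 39), (4030, 30, 37), (4030, 30, 38), (5110, 32, 16), (5110, 32, 19), (5110, 32, 2), (5110, 32, 22), (5110, 32, 32), (5110, 32, 36), (5110, 32, 39), (5420, 30, 37), (5420, 30, 38), (9150, 32, 16), (9150, 32, 19), (9150, 32, 2), (9150, 32, 22), (9150, 32, 32), (9150, 32, 36), (9150, 32, 39)}
(Emp ⋈ Proj) ⋈ Dept (natural join on eid): {(1080, 32, 16, fin, 7), (1080, 32, 19, hr, 3), (1080, 32, 19, law, 2), (1080, 32, 2, qa, 7), (1080, 32, 2, x2, 4), (1080, 32, 22, cs, 4), (1730, 32, 16, fin, 7), (1730, 32, 19, hr, 3), (1730, 32, 19, law, 2), (1730, 32, 2, qa, 7), (1730, 32, 2, x2, 4), (1730, 32, 22, cs, 4), (2370, 32, 16, fin, 7), (2370, 32, 19, hr, 3), (2370, 32, 19, law, 2), (2370, 32, 2, qa, 7), (2370, 32, 2, x2, 4), (2370, 32, 22, cs, 4), (5110, 32, 16, fin, 7), (5110, 32, 19, hr, 3), (5110, 32, 19, law, 2), (5110, 32, 2, qa, 7), (5110, 32, 2, x2, 4), (5110, 32, 22, cs, 4), (9150, 32, 16, fin, 7), (9150, 32, 19, hr, 3), (9150, 32, 19, law, 2), (9150, 32, 2, qa, 7), (9150, 32, 2, x2, 4), (9150, 32, 22, cs, 4)}
Keep only column(s) floor, eid (24 duplicate(s) eliminated): {(2, 19), (3, 19), (4, 2), (4, 22), (7, 16), (7, 2)}
Apply σ_{floor != 2}; surviving tuples: {(3, 19), (4, 2), (4, 22), (7, 16), (7, 2)}

{(3, 19), (4, 2), (4, 22), (7, 16), (7, 2)}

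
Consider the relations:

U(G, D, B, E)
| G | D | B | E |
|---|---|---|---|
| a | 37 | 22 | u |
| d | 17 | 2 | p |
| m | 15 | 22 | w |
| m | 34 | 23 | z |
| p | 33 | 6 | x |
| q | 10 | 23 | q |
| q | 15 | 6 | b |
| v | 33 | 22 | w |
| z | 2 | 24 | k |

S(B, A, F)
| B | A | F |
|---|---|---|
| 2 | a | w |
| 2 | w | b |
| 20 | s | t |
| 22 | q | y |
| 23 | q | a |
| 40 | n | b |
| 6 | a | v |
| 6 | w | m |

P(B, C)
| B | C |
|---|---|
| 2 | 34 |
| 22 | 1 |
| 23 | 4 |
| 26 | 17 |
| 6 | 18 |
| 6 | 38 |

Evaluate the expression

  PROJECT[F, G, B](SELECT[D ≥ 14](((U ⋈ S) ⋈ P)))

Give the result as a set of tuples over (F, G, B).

{(a, m, 23), (b, d, 2), (m, p, 6), (m, q, 6), (v, p, 6), (v, q, 6), (w, d, 2), (y, a, 22), (y, m, 22), (y, v, 22)}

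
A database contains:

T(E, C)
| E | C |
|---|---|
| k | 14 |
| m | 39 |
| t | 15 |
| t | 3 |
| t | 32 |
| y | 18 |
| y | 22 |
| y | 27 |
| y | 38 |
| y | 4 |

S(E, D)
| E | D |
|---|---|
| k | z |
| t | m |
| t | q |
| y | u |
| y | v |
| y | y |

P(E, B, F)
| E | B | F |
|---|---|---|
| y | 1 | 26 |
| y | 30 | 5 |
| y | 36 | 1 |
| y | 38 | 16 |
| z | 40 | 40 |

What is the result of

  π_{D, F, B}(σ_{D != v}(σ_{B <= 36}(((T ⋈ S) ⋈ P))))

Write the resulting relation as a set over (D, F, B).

{(u, 1, 36), (u, 26, 1), (u, 5, 30), (y, 1, 36), (y, 26, 1), (y, 5, 30)}

T ⋈ S (natural join on E): {(k, 14, z), (t, 15, m), (t, 15, q), (t, 3, m), (t, 3, q), (t, 32, m), (t, 32, q), (y, 18, u), (y, 18, v), (y, 18, y), (y, 22, u), (y, 22, v), (y, 22, y), (y, 27, u), (y, 27, v), (y, 27, y), (y, 38, u), (y, 38, v), (y, 38, y), (y, 4, u), (y, 4, v), (y, 4, y)}
(T ⋈ S) ⋈ P (natural join on E): {(y, 18, u, 1, 26), (y, 18, u, 30, 5), (y, 18, u, 36, 1), (y, 18, u, 38, 16), (y, 18, v, 1, 26), (y, 18, v, 30, 5), (y, 18, v, 36, 1), (y, 18, v, 38, 16), (y, 18, y, 1, 26), (y, 18, y, 30, 5), (y, 18, y, 36, 1), (y, 18, y, 38, 16), (y, 22, u, 1, 26), (y, 22, u, 30, 5), (y, 22, u, 36, 1), (y, 22, u, 38, 16), (y, 22, v, 1, 26), (y, 22, v, 30, 5), (y, 22, v, 36, 1), (y, 22, v, 38, 16), (y, 22, y, 1, 26), (y, 22, y, 30, 5), (y, 22, y, 36, 1), (y, 22, y, 38, 16), (y, 27, u, 1, 26), (y, 27, u, 30, 5), (y, 27, u, 36, 1), (y, 27, u, 38, 16), (y, 27, v, 1, 26), (y, 27, v, 30, 5), (y, 27, v, 36, 1), (y, 27, v, 38, 16), (y, 27, y, 1, 26), (y, 27, y, 30, 5), (y, 27, y, 36, 1), (y, 27, y, 38, 16), (y, 38, u, 1, 26), (y, 38, u, 30, 5), (y, 38, u, 36, 1), (y, 38, u, 38, 16), (y, 38, v, 1, 26), (y, 38, v, 30, 5), (y, 38, v, 36, 1), (y, 38, v, 38, 16), (y, 38, y, 1, 26), (y, 38, y, 30, 5), (y, 38, y, 36, 1), (y, 38, y, 38, 16), (y, 4, u, 1, 26), (y, 4, u, 30, 5), (y, 4, u, 36, 1), (y, 4, u, 38, 16), (y, 4, v, 1, 26), (y, 4, v, 30, 5), (y, 4, v, 36, 1), (y, 4, v, 38, 16), (y, 4, y, 1, 26), (y, 4, y, 30, 5), (y, 4, y, 36, 1), (y, 4, y, 38, 16)}
σ[B <= 36]: keep tuples satisfying B <= 36 → {(y, 18, u, 1, 26), (y, 18, u, 30, 5), (y, 18, u, 36, 1), (y, 18, v, 1, 26), (y, 18, v, 30, 5), (y, 18, v, 36, 1), (y, 18, y, 1, 26), (y, 18, y, 30, 5), (y, 18, y, 36, 1), (y, 22, u, 1, 26), (y, 22, u, 30, 5), (y, 22, u, 36, 1), (y, 22, v, 1, 26), (y, 22, v, 30, 5), (y, 22, v, 36, 1), (y, 22, y, 1, 26), (y, 22, y, 30, 5), (y, 22, y, 36, 1), (y, 27, u, 1, 26), (y, 27, u, 30, 5), (y, 27, u, 36, 1), (y, 27, v, 1, 26), (y, 27, v, 30, 5), (y, 27, v, 36, 1), (y, 27, y, 1, 26), (y, 27, y, 30, 5), (y, 27, y, 36, 1), (y, 38, u, 1, 26), (y, 38, u, 30, 5), (y, 38, u, 36, 1), (y, 38, v, 1, 26), (y, 38, v, 30, 5), (y, 38, v, 36, 1), (y, 38, y, 1, 26), (y, 38, y, 30, 5), (y, 38, y, 36, 1), (y, 4, u, 1, 26), (y, 4, u, 30, 5), (y, 4, u, 36, 1), (y, 4, v, 1, 26), (y, 4, v, 30, 5), (y, 4, v, 36, 1), (y, 4, y, 1, 26), (y, 4, y, 30, 5), (y, 4, y, 36, 1)}
σ[D != v]: keep tuples satisfying D != v → {(y, 18, u, 1, 26), (y, 18, u, 30, 5), (y, 18, u, 36, 1), (y, 18, y, 1, 26), (y, 18, y, 30, 5), (y, 18, y, 36, 1), (y, 22, u, 1, 26), (y, 22, u, 30, 5), (y, 22, u, 36, 1), (y, 22, y, 1, 26), (y, 22, y, 30, 5), (y, 22, y, 36, 1), (y, 27, u, 1, 26), (y, 27, u, 30, 5), (y, 27, u, 36, 1), (y, 27, y, 1, 26), (y, 27, y, 30, 5), (y, 27, y, 36, 1), (y, 38, u, 1, 26), (y, 38, u, 30, 5), (y, 38, u, 36, 1), (y, 38, y, 1, 26), (y, 38, y, 30, 5), (y, 38, y, 36, 1), (y, 4, u, 1, 26), (y, 4, u, 30, 5), (y, 4, u, 36, 1), (y, 4, y, 1, 26), (y, 4, y, 30, 5), (y, 4, y, 36, 1)}
π_{D, F, B} gives {(u, 1, 36), (u, 26, 1), (u, 5, 30), (y, 1, 36), (y, 26, 1), (y, 5, 30)} (24 duplicate(s) eliminated).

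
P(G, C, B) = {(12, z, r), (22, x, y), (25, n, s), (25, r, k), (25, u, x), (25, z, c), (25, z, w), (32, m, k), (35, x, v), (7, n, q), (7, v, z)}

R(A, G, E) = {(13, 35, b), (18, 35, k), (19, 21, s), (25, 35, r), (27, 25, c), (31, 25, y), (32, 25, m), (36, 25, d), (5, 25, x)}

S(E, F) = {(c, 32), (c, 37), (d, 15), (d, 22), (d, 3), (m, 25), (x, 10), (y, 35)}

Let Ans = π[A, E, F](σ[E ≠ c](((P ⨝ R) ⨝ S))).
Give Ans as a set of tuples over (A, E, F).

{(31, y, 35), (32, m, 25), (36, d, 15), (36, d, 22), (36, d, 3), (5, x, 10)}

Joining P and R on G yields {(25, n, s, 27, c), (25, n, s, 31, y), (25, n, s, 32, m), (25, n, s, 36, d), (25, n, s, 5, x), (25, r, k, 27, c), (25, r, k, 31, y), (25, r, k, 32, m), (25, r, k, 36, d), (25, r, k, 5, x), (25, u, x, 27, c), (25, u, x, 31, y), (25, u, x, 32, m), (25, u, x, 36, d), (25, u, x, 5, x), (25, z, c, 27, c), (25, z, c, 31, y), (25, z, c, 32, m), (25, z, c, 36, d), (25, z, c, 5, x), (25, z, w, 27, c), (25, z, w, 31, y), (25, z, w, 32, m), (25, z, w, 36, d), (25, z, w, 5, x), (35, x, v, 13, b), (35, x, v, 18, k), (35, x, v, 25, r)}.
Joining (P ⨝ R) and S on E yields {(25, n, s, 27, c, 32), (25, n, s, 27, c, 37), (25, n, s, 31, y, 35), (25, n, s, 32, m, 25), (25, n, s, 36, d, 15), (25, n, s, 36, d, 22), (25, n, s, 36, d, 3), (25, n, s, 5, x, 10), (25, r, k, 27, c, 32), (25, r, k, 27, c, 37), (25, r, k, 31, y, 35), (25, r, k, 32, m, 25), (25, r, k, 36, d, 15), (25, r, k, 36, d, 22), (25, r, k, 36, d, 3), (25, r, k, 5, x, 10), (25, u, x, 27, c, 32), (25, u, x, 27, c, 37), (25, u, x, 31, y, 35), (25, u, x, 32, m, 25), (25, u, x, 36, d, 15), (25, u, x, 36, d, 22), (25, u, x, 36, d, 3), (25, u, x, 5, x, 10), (25, z, c, 27, c, 32), (25, z, c, 27, c, 37), (25, z, c, 31, y, 35), (25, z, c, 32, m, 25), (25, z, c, 36, d, 15), (25, z, c, 36, d, 22), (25, z, c, 36, d, 3), (25, z, c, 5, x, 10), (25, z, w, 27, c, 32), (25, z, w, 27, c, 37), (25, z, w, 31, y, 35), (25, z, w, 32, m, 25), (25, z, w, 36, d, 15), (25, z, w, 36, d, 22), (25, z, w, 36, d, 3), (25, z, w, 5, x, 10)}.
Selection E ≠ c: {(25, n, s, 31, y, 35), (25, n, s, 32, m, 25), (25, n, s, 36, d, 15), (25, n, s, 36, d, 22), (25, n, s, 36, d, 3), (25, n, s, 5, x, 10), (25, r, k, 31, y, 35), (25, r, k, 32, m, 25), (25, r, k, 36, d, 15), (25, r, k, 36, d, 22), (25, r, k, 36, d, 3), (25, r, k, 5, x, 10), (25, u, x, 31, y, 35), (25, u, x, 32, m, 25), (25, u, x, 36, d, 15), (25, u, x, 36, d, 22), (25, u, x, 36, d, 3), (25, u, x, 5, x, 10), (25, z, c, 31, y, 35), (25, z, c, 32, m, 25), (25, z, c, 36, d, 15), (25, z, c, 36, d, 22), (25, z, c, 36, d, 3), (25, z, c, 5, x, 10), (25, z, w, 31, y, 35), (25, z, w, 32, m, 25), (25, z, w, 36, d, 15), (25, z, w, 36, d, 22), (25, z, w, 36, d, 3), (25, z, w, 5, x, 10)}
Keep only column(s) A, E, F (24 duplicate(s) eliminated): {(31, y, 35), (32, m, 25), (36, d, 15), (36, d, 22), (36, d, 3), (5, x, 10)}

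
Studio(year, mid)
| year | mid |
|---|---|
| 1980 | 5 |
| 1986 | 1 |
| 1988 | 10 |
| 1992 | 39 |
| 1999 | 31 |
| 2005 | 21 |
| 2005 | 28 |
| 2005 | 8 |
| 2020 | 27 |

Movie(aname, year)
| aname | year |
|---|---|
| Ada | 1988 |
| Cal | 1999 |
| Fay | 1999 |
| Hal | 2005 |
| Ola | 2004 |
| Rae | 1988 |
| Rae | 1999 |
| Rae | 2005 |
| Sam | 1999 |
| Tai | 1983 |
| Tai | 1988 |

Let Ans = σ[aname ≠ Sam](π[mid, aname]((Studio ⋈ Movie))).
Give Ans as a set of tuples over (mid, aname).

Studio ⋈ Movie (natural join on year): {(1988, 10, Ada), (1988, 10, Rae), (1988, 10, Tai), (1999, 31, Cal), (1999, 31, Fay), (1999, 31, Rae), (1999, 31, Sam), (2005, 21, Hal), (2005, 21, Rae), (2005, 28, Hal), (2005, 28, Rae), (2005, 8, Hal), (2005, 8, Rae)}
Projecting to mid, aname: {(10, Ada), (10, Rae), (10, Tai), (21, Hal), (21, Rae), (28, Hal), (28, Rae), (31, Cal), (31, Fay), (31, Rae), (31, Sam), (8, Hal), (8, Rae)}
Filtering on aname ≠ Sam leaves {(10, Ada), (10, Rae), (10, Tai), (21, Hal), (21, Rae), (28, Hal), (28, Rae), (31, Cal), (31, Fay), (31, Rae), (8, Hal), (8, Rae)}.

{(10, Ada), (10, Rae), (10, Tai), (21, Hal), (21, Rae), (28, Hal), (28, Rae), (31, Cal), (31, Fay), (31, Rae), (8, Hal), (8, Rae)}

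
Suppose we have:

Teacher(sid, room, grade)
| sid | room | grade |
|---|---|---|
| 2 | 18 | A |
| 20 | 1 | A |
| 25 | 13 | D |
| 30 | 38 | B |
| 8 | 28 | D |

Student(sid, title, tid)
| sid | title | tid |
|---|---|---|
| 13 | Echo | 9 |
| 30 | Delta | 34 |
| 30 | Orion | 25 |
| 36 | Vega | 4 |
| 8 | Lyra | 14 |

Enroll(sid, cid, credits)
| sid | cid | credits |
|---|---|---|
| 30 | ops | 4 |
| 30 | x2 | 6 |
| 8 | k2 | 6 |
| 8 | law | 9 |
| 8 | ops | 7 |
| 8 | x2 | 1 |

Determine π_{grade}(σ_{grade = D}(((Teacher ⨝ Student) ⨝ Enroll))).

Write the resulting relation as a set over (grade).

{D}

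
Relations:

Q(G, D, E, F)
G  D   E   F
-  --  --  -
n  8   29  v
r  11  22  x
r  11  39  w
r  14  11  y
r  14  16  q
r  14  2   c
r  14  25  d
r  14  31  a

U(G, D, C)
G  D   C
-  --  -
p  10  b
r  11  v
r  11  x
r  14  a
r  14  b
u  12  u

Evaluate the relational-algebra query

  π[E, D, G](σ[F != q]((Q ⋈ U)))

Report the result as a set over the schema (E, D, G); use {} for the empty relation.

{(11, 14, r), (2, 14, r), (22, 11, r), (25, 14, r), (31, 14, r), (39, 11, r)}

Q ⋈ U (natural join on G, D): {(r, 11, 22, x, v), (r, 11, 22, x, x), (r, 11, 39, w, v), (r, 11, 39, w, x), (r, 14, 11, y, a), (r, 14, 11, y, b), (r, 14, 16, q, a), (r, 14, 16, q, b), (r, 14, 2, c, a), (r, 14, 2, c, b), (r, 14, 25, d, a), (r, 14, 25, d, b), (r, 14, 31, a, a), (r, 14, 31, a, b)}
Apply σ_{F != q}; surviving tuples: {(r, 11, 22, x, v), (r, 11, 22, x, x), (r, 11, 39, w, v), (r, 11, 39, w, x), (r, 14, 11, y, a), (r, 14, 11, y, b), (r, 14, 2, c, a), (r, 14, 2, c, b), (r, 14, 25, d, a), (r, 14, 25, d, b), (r, 14, 31, a, a), (r, 14, 31, a, b)}
π[E, D, G]: project onto (E, D, G) (6 duplicate(s) eliminated) → {(11, 14, r), (2, 14, r), (22, 11, r), (25, 14, r), (31, 14, r), (39, 11, r)}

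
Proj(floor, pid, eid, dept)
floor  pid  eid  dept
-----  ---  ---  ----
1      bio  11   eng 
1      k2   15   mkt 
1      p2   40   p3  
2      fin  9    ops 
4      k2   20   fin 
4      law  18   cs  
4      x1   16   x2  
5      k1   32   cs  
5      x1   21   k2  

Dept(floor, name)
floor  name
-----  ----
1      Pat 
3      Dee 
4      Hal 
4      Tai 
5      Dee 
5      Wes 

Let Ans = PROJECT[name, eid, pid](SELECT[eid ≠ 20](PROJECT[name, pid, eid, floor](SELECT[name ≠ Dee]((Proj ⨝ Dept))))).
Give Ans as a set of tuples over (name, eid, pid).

Proj ⋈ Dept (natural join on floor): {(1, bio, 11, eng, Pat), (1, k2, 15, mkt, Pat), (1, p2, 40, p3, Pat), (4, k2, 20, fin, Hal), (4, k2, 20, fin, Tai), (4, law, 18, cs, Hal), (4, law, 18, cs, Tai), (4, x1, 16, x2, Hal), (4, x1, 16, x2, Tai), (5, k1, 32, cs, Dee), (5, k1, 32, cs, Wes), (5, x1, 21, k2, Dee), (5, x1, 21, k2, Wes)}
Filtering on name ≠ Dee leaves {(1, bio, 11, eng, Pat), (1, k2, 15, mkt, Pat), (1, p2, 40, p3, Pat), (4, k2, 20, fin, Hal), (4, k2, 20, fin, Tai), (4, law, 18, cs, Hal), (4, law, 18, cs, Tai), (4, x1, 16, x2, Hal), (4, x1, 16, x2, Tai), (5, k1, 32, cs, Wes), (5, x1, 21, k2, Wes)}.
π[name, pid, eid, floor]: project onto (name, pid, eid, floor) → {(Hal, k2, 20, 4), (Hal, law, 18, 4), (Hal, x1, 16, 4), (Pat, bio, 11, 1), (Pat, k2, 15, 1), (Pat, p2, 40, 1), (Tai, k2, 20, 4), (Tai, law, 18, 4), (Tai, x1, 16, 4), (Wes, k1, 32, 5), (Wes, x1, 21, 5)}
Filtering on eid ≠ 20 leaves {(Hal, law, 18, 4), (Hal, x1, 16, 4), (Pat, bio, 11, 1), (Pat, k2, 15, 1), (Pat, p2, 40, 1), (Tai, law, 18, 4), (Tai, x1, 16, 4), (Wes, k1, 32, 5), (Wes, x1, 21, 5)}.
π[name, eid, pid]: project onto (name, eid, pid) → {(Hal, 16, x1), (Hal, 18, law), (Pat, 11, bio), (Pat, 15, k2), (Pat, 40, p2), (Tai, 16, x1), (Tai, 18, law), (Wes, 21, x1), (Wes, 32, k1)}

{(Hal, 16, x1), (Hal, 18, law), (Pat, 11, bio), (Pat, 15, k2), (Pat, 40, p2), (Tai, 16, x1), (Tai, 18, law), (Wes, 21, x1), (Wes, 32, k1)}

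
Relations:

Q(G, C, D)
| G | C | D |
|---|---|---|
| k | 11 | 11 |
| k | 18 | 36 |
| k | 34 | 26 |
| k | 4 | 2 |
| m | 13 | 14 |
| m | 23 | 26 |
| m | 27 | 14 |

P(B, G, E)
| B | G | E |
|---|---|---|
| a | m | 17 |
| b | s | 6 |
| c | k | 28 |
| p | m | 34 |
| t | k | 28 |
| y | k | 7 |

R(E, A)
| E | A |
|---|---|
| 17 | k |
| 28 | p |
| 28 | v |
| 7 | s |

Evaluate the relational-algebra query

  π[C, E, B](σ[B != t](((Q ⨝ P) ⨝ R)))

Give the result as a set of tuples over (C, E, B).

{(11, 28, c), (11, 7, y), (13, 17, a), (18, 28, c), (18, 7, y), (23, 17, a), (27, 17, a), (34, 28, c), (34, 7, y), (4, 28, c), (4, 7, y)}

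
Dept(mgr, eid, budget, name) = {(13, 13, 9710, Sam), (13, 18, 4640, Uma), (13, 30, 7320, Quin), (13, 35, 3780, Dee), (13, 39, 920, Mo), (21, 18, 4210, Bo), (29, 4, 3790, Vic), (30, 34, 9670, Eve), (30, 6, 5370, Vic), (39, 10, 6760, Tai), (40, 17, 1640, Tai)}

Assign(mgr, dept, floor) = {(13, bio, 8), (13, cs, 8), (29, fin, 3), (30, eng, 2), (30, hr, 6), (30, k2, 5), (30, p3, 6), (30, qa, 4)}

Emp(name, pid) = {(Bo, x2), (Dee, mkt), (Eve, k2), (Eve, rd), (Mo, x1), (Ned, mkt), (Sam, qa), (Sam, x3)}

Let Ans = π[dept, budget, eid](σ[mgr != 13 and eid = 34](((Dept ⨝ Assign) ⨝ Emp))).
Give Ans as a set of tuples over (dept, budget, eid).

{(eng, 9670, 34), (hr, 9670, 34), (k2, 9670, 34), (p3, 9670, 34), (qa, 9670, 34)}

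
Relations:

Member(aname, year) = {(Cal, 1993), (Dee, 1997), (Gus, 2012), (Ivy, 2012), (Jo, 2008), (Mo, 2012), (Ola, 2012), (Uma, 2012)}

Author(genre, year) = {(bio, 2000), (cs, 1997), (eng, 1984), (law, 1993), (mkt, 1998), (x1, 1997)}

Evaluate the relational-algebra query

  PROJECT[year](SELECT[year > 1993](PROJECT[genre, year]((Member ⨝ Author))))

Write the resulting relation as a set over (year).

Member ⋈ Author (natural join on year): {(Cal, 1993, law), (Dee, 1997, cs), (Dee, 1997, x1)}
π[genre, year]: project onto (genre, year) → {(cs, 1997), (law, 1993), (x1, 1997)}
Apply σ_{year > 1993}; surviving tuples: {(cs, 1997), (x1, 1997)}
π[year]: project onto (year) (1 duplicate(s) eliminated) → {1997}

{1997}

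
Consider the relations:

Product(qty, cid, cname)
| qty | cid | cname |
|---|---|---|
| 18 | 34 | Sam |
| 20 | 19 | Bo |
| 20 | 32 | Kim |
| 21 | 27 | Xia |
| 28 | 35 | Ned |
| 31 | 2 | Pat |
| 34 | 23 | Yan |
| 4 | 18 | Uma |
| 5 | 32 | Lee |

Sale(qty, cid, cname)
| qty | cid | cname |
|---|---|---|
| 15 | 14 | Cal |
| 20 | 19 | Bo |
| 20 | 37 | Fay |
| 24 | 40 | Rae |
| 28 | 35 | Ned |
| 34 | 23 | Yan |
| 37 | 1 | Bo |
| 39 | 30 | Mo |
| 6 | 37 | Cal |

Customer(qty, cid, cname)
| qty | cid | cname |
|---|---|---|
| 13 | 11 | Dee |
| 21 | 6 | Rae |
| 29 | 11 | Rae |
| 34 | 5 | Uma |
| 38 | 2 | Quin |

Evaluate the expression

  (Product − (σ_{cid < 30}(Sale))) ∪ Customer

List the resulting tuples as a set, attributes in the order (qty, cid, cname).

σ[cid < 30]: keep tuples satisfying cid < 30 → {(15, 14, Cal), (20, 19, Bo), (34, 23, Yan), (37, 1, Bo)}
Taking the difference: {(18, 34, Sam), (20, 32, Kim), (21, 27, Xia), (28, 35, Ned), (31, 2, Pat), (4, 18, Uma), (5, 32, Lee)}
Taking the union: {(13, 11, Dee), (18, 34, Sam), (20, 32, Kim), (21, 27, Xia), (21, 6, Rae), (28, 35, Ned), (29, 11, Rae), (31, 2, Pat), (34, 5, Uma), (38, 2, Quin), (4, 18, Uma), (5, 32, Lee)}

{(13, 11, Dee), (18, 34, Sam), (20, 32, Kim), (21, 27, Xia), (21, 6, Rae), (28, 35, Ned), (29, 11, Rae), (31, 2, Pat), (34, 5, Uma), (38, 2, Quin), (4, 18, Uma), (5, 32, Lee)}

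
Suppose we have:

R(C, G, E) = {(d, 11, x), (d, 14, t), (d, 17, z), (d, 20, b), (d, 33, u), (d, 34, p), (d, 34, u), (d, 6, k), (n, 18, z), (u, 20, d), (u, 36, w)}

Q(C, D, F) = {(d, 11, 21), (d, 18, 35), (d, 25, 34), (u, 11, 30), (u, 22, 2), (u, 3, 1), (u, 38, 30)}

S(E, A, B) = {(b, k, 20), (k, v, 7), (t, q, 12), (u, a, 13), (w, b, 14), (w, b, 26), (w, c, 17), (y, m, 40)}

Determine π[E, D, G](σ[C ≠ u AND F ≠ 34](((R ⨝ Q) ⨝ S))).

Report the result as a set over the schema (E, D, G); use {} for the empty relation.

{(b, 11, 20), (b, 18, 20), (k, 11, 6), (k, 18, 6), (t, 11, 14), (t, 18, 14), (u, 11, 33), (u, 11, 34), (u, 18, 33), (u, 18, 34)}

Natural join on C: {(d, 11, x, 11, 21), (d, 11, x, 18, 35), (d, 11, x, 25, 34), (d, 14, t, 11, 21), (d, 14, t, 18, 35), (d, 14, t, 25, 34), (d, 17, z, 11, 21), (d, 17, z, 18, 35), (d, 17, z, 25, 34), (d, 20, b, 11, 21), (d, 20, b, 18, 35), (d, 20, b, 25, 34), (d, 33, u, 11, 21), (d, 33, u, 18, 35), (d, 33, u, 25, 34), (d, 34, p, 11, 21), (d, 34, p, 18, 35), (d, 34, p, 25, 34), (d, 34, u, 11, 21), (d, 34, u, 18, 35), (d, 34, u, 25, 34), (d, 6, k, 11, 21), (d, 6, k, 18, 35), (d, 6, k, 25, 34), (u, 20, d, 11, 30), (u, 20, d, 22, 2), (u, 20, d, 3, 1), (u, 20, d, 38, 30), (u, 36, w, 11, 30), (u, 36, w, 22, 2), (u, 36, w, 3, 1), (u, 36, w, 38, 30)}
Natural join on E: {(d, 14, t, 11, 21, q, 12), (d, 14, t, 18, 35, q, 12), (d, 14, t, 25, 34, q, 12), (d, 20, b, 11, 21, k, 20), (d, 20, b, 18, 35, k, 20), (d, 20, b, 25, 34, k, 20), (d, 33, u, 11, 21, a, 13), (d, 33, u, 18, 35, a, 13), (d, 33, u, 25, 34, a, 13), (d, 34, u, 11, 21, a, 13), (d, 34, u, 18, 35, a, 13), (d, 34, u, 25, 34, a, 13), (d, 6, k, 11, 21, v, 7), (d, 6, k, 18, 35, v, 7), (d, 6, k, 25, 34, v, 7), (u, 36, w, 11, 30, b, 14), (u, 36, w, 11, 30, b, 26), (u, 36, w, 11, 30, c, 17), (u, 36, w, 22, 2, b, 14), (u, 36, w, 22, 2, b, 26), (u, 36, w, 22, 2, c, 17), (u, 36, w, 3, 1, b, 14), (u, 36, w, 3, 1, b, 26), (u, 36, w, 3, 1, c, 17), (u, 36, w, 38, 30, b, 14), (u, 36, w, 38, 30, b, 26), (u, 36, w, 38, 30, c, 17)}
Apply σ_{C ≠ u AND F ≠ 34}; surviving tuples: {(d, 14, t, 11, 21, q, 12), (d, 14, t, 18, 35, q, 12), (d, 20, b, 11, 21, k, 20), (d, 20, b, 18, 35, k, 20), (d, 33, u, 11, 21, a, 13), (d, 33, u, 18, 35, a, 13), (d, 34, u, 11, 21, a, 13), (d, 34, u, 18, 35, a, 13), (d, 6, k, 11, 21, v, 7), (d, 6, k, 18, 35, v, 7)}
π[E, D, G]: project onto (E, D, G) → {(b, 11, 20), (b, 18, 20), (k, 11, 6), (k, 18, 6), (t, 11, 14), (t, 18, 14), (u, 11, 33), (u, 11, 34), (u, 18, 33), (u, 18, 34)}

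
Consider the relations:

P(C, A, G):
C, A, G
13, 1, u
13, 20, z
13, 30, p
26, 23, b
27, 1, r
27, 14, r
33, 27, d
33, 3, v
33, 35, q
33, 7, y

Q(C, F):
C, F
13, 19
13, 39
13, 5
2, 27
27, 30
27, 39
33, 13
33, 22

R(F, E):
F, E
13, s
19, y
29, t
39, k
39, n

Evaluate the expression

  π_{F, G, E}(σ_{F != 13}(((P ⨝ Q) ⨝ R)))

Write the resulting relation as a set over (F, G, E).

{(19, p, y), (19, u, y), (19, z, y), (39, p, k), (39, p, n), (39, r, k), (39, r, n), (39, u, k), (39, u, n), (39, z, k), (39, z, n)}

Joining P and Q on C yields {(13, 1, u, 19), (13, 1, u, 39), (13, 1, u, 5), (13, 20, z, 19), (13, 20, z, 39), (13, 20, z, 5), (13, 30, p, 19), (13, 30, p, 39), (13, 30, p, 5), (27, 1, r, 30), (27, 1, r, 39), (27, 14, r, 30), (27, 14, r, 39), (33, 27, d, 13), (33, 27, d, 22), (33, 3, v, 13), (33, 3, v, 22), (33, 35, q, 13), (33, 35, q, 22), (33, 7, y, 13), (33, 7, y, 22)}.
Joining (P ⨝ Q) and R on F yields {(13, 1, u, 19, y), (13, 1, u, 39, k), (13, 1, u, 39, n), (13, 20, z, 19, y), (13, 20, z, 39, k), (13, 20, z, 39, n), (13, 30, p, 19, y), (13, 30, p, 39, k), (13, 30, p, 39, n), (27, 1, r, 39, k), (27, 1, r, 39, n), (27, 14, r, 39, k), (27, 14, r, 39, n), (33, 27, d, 13, s), (33, 3, v, 13, s), (33, 35, q, 13, s), (33, 7, y, 13, s)}.
Apply σ_{F != 13}; surviving tuples: {(13, 1, u, 19, y), (13, 1, u, 39, k), (13, 1, u, 39, n), (13, 20, z, 19, y), (13, 20, z, 39, k), (13, 20, z, 39, n), (13, 30, p, 19, y), (13, 30, p, 39, k), (13, 30, p, 39, n), (27, 1, r, 39, k), (27, 1, r, 39, n), (27, 14, r, 39, k), (27, 14, r, 39, n)}
π_{F, G, E} gives {(19, p, y), (19, u, y), (19, z, y), (39, p, k), (39, p, n), (39, r, k), (39, r, n), (39, u, k), (39, u, n), (39, z, k), (39, z, n)} (2 duplicate(s) eliminated).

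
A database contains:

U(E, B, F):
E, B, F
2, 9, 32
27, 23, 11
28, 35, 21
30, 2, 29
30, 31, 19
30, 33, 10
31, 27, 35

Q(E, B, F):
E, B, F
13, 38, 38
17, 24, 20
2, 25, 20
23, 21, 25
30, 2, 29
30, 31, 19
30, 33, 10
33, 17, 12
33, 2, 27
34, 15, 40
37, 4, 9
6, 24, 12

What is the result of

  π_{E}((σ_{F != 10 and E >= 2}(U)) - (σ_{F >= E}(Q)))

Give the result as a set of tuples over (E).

σ[F != 10 and E >= 2]: keep tuples satisfying F != 10 and E >= 2 → {(2, 9, 32), (27, 23, 11), (28, 35, 21), (30, 2, 29), (30, 31, 19), (31, 27, 35)}
σ[F >= E]: keep tuples satisfying F >= E → {(13, 38, 38), (17, 24, 20), (2, 25, 20), (23, 21, 25), (34, 15, 40), (6, 24, 12)}
Taking the difference: {(2, 9, 32), (27, 23, 11), (28, 35, 21), (30, 2, 29), (30, 31, 19), (31, 27, 35)}
Keep only column(s) E (1 duplicate(s) eliminated): {2, 27, 28, 30, 31}

{2, 27, 28, 30, 31}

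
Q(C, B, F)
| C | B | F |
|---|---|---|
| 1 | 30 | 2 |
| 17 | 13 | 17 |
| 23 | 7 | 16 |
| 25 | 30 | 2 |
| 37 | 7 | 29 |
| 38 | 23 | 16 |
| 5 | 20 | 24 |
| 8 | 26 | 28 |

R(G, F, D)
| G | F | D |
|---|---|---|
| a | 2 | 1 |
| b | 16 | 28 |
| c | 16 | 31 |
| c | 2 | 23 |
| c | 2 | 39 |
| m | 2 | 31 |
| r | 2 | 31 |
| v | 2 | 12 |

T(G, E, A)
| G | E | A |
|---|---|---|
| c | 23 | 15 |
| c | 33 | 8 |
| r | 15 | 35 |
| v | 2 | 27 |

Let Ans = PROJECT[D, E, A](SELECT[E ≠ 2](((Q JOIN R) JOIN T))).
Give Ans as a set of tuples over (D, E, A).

{(23, 23, 15), (23, 33, 8), (31, 15, 35), (31, 23, 15), (31, 33, 8), (39, 23, 15), (39, 33, 8)}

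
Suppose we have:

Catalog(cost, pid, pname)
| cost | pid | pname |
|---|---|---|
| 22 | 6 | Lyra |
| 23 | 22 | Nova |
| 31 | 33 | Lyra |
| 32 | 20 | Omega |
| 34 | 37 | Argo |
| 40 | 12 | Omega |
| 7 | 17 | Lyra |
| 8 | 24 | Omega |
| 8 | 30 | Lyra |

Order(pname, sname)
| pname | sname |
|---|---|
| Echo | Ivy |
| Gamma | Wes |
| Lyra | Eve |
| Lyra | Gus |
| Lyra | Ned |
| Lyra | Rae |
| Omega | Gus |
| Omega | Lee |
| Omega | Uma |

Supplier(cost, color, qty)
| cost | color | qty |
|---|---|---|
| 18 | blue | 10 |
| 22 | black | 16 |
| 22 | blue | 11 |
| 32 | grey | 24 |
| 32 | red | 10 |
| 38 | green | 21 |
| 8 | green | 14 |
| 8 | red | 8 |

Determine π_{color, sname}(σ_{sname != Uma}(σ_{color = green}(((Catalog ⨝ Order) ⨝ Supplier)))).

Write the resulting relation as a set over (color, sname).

{(green, Eve), (green, Gus), (green, Lee), (green, Ned), (green, Rae)}

Catalog ⋈ Order (natural join on pname): {(22, 6, Lyra, Eve), (22, 6, Lyra, Gus), (22, 6, Lyra, Ned), (22, 6, Lyra, Rae), (31, 33, Lyra, Eve), (31, 33, Lyra, Gus), (31, 33, Lyra, Ned), (31, 33, Lyra, Rae), (32, 20, Omega, Gus), (32, 20, Omega, Lee), (32, 20, Omega, Uma), (40, 12, Omega, Gus), (40, 12, Omega, Lee), (40, 12, Omega, Uma), (7, 17, Lyra, Eve), (7, 17, Lyra, Gus), (7, 17, Lyra, Ned), (7, 17, Lyra, Rae), (8, 24, Omega, Gus), (8, 24, Omega, Lee), (8, 24, Omega, Uma), (8, 30, Lyra, Eve), (8, 30, Lyra, Gus), (8, 30, Lyra, Ned), (8, 30, Lyra, Rae)}
(Catalog ⨝ Order) ⋈ Supplier (natural join on cost): {(22, 6, Lyra, Eve, black, 16), (22, 6, Lyra, Eve, blue, 11), (22, 6, Lyra, Gus, black, 16), (22, 6, Lyra, Gus, blue, 11), (22, 6, Lyra, Ned, black, 16), (22, 6, Lyra, Ned, blue, 11), (22, 6, Lyra, Rae, black, 16), (22, 6, Lyra, Rae, blue, 11), (32, 20, Omega, Gus, grey, 24), (32, 20, Omega, Gus, red, 10), (32, 20, Omega, Lee, grey, 24), (32, 20, Omega, Lee, red, 10), (32, 20, Omega, Uma, grey, 24), (32, 20, Omega, Uma, red, 10), (8, 24, Omega, Gus, green, 14), (8, 24, Omega, Gus, red, 8), (8, 24, Omega, Lee, green, 14), (8, 24, Omega, Lee, red, 8), (8, 24, Omega, Uma, green, 14), (8, 24, Omega, Uma, red, 8), (8, 30, Lyra, Eve, green, 14), (8, 30, Lyra, Eve, red, 8), (8, 30, Lyra, Gus, green, 14), (8, 30, Lyra, Gus, red, 8), (8, 30, Lyra, Ned, green, 14), (8, 30, Lyra, Ned, red, 8), (8, 30, Lyra, Rae, green, 14), (8, 30, Lyra, Rae, red, 8)}
Apply σ_{color = green}; surviving tuples: {(8, 24, Omega, Gus, green, 14), (8, 24, Omega, Lee, green, 14), (8, 24, Omega, Uma, green, 14), (8, 30, Lyra, Eve, green, 14), (8, 30, Lyra, Gus, green, 14), (8, 30, Lyra, Ned, green, 14), (8, 30, Lyra, Rae, green, 14)}
Apply σ_{sname != Uma}; surviving tuples: {(8, 24, Omega, Gus, green, 14), (8, 24, Omega, Lee, green, 14), (8, 30, Lyra, Eve, green, 14), (8, 30, Lyra, Gus, green, 14), (8, 30, Lyra, Ned, green, 14), (8, 30, Lyra, Rae, green, 14)}
π[color, sname]: project onto (color, sname) (1 duplicate(s) eliminated) → {(green, Eve), (green, Gus), (green, Lee), (green, Ned), (green, Rae)}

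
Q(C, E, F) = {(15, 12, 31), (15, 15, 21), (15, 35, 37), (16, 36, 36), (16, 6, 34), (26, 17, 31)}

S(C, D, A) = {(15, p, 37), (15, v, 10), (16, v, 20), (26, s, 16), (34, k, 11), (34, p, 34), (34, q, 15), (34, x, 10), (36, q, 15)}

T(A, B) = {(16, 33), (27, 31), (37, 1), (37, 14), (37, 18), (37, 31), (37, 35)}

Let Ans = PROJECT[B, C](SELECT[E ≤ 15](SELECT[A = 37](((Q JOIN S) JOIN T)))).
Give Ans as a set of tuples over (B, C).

Natural join on C: {(15, 12, 31, p, 37), (15, 12, 31, v, 10), (15, 15, 21, p, 37), (15, 15, 21, v, 10), (15, 35, 37, p, 37), (15, 35, 37, v, 10), (16, 36, 36, v, 20), (16, 6, 34, v, 20), (26, 17, 31, s, 16)}
Natural join on A: {(15, 12, 31, p, 37, 1), (15, 12, 31, p, 37, 14), (15, 12, 31, p, 37, 18), (15, 12, 31, p, 37, 31), (15, 12, 31, p, 37, 35), (15, 15, 21, p, 37, 1), (15, 15, 21, p, 37, 14), (15, 15, 21, p, 37, 18), (15, 15, 21, p, 37, 31), (15, 15, 21, p, 37, 35), (15, 35, 37, p, 37, 1), (15, 35, 37, p, 37, 14), (15, 35, 37, p, 37, 18), (15, 35, 37, p, 37, 31), (15, 35, 37, p, 37, 35), (26, 17, 31, s, 16, 33)}
Selection A = 37: {(15, 12, 31, p, 37, 1), (15, 12, 31, p, 37, 14), (15, 12, 31, p, 37, 18), (15, 12, 31, p, 37, 31), (15, 12, 31, p, 37, 35), (15, 15, 21, p, 37, 1), (15, 15, 21, p, 37, 14), (15, 15, 21, p, 37, 18), (15, 15, 21, p, 37, 31), (15, 15, 21, p, 37, 35), (15, 35, 37, p, 37, 1), (15, 35, 37, p, 37, 14), (15, 35, 37, p, 37, 18), (15, 35, 37, p, 37, 31), (15, 35, 37, p, 37, 35)}
Selection E ≤ 15: {(15, 12, 31, p, 37, 1), (15, 12, 31, p, 37, 14), (15, 12, 31, p, 37, 18), (15, 12, 31, p, 37, 31), (15, 12, 31, p, 37, 35), (15, 15, 21, p, 37, 1), (15, 15, 21, p, 37, 14), (15, 15, 21, p, 37, 18), (15, 15, 21, p, 37, 31), (15, 15, 21, p, 37, 35)}
Keep only column(s) B, C (5 duplicate(s) eliminated): {(1, 15), (14, 15), (18, 15), (31, 15), (35, 15)}

{(1, 15), (14, 15), (18, 15), (31, 15), (35, 15)}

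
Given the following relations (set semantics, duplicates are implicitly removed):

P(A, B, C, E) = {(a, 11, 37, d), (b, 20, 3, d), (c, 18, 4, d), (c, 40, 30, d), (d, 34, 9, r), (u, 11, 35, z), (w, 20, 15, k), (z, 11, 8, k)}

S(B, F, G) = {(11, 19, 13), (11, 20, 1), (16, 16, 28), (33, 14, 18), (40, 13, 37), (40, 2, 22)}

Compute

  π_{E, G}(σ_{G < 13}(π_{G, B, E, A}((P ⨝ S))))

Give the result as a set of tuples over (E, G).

P ⋈ S (natural join on B): {(a, 11, 37, d, 19, 13), (a, 11, 37, d, 20, 1), (c, 40, 30, d, 13, 37), (c, 40, 30, d, 2, 22), (u, 11, 35, z, 19, 13), (u, 11, 35, z, 20, 1), (z, 11, 8, k, 19, 13), (z, 11, 8, k, 20, 1)}
Keep only column(s) G, B, E, A: {(1, 11, d, a), (1, 11, k, z), (1, 11, z, u), (13, 11, d, a), (13, 11, k, z), (13, 11, z, u), (22, 40, d, c), (37, 40, d, c)}
Filtering on G < 13 leaves {(1, 11, d, a), (1, 11, k, z), (1, 11, z, u)}.
Keep only column(s) E, G: {(d, 1), (k, 1), (z, 1)}

{(d, 1), (k, 1), (z, 1)}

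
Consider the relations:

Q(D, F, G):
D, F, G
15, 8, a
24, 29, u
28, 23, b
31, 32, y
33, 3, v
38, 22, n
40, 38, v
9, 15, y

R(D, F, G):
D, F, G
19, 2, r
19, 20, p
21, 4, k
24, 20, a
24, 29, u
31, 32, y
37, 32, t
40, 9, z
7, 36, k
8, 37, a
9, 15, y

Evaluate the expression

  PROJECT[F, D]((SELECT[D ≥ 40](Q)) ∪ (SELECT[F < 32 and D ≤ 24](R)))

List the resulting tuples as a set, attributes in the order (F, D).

{(15, 9), (2, 19), (20, 19), (20, 24), (29, 24), (38, 40), (4, 21)}

σ[D ≥ 40]: keep tuples satisfying D ≥ 40 → {(40, 38, v)}
σ[F < 32 and D ≤ 24]: keep tuples satisfying F < 32 and D ≤ 24 → {(19, 2, r), (19, 20, p), (21, 4, k), (24, 20, a), (24, 29, u), (9, 15, y)}
Taking the union: {(19, 2, r), (19, 20, p), (21, 4, k), (24, 20, a), (24, 29, u), (40, 38, v), (9, 15, y)}
Projecting to F, D: {(15, 9), (2, 19), (20, 19), (20, 24), (29, 24), (38, 40), (4, 21)}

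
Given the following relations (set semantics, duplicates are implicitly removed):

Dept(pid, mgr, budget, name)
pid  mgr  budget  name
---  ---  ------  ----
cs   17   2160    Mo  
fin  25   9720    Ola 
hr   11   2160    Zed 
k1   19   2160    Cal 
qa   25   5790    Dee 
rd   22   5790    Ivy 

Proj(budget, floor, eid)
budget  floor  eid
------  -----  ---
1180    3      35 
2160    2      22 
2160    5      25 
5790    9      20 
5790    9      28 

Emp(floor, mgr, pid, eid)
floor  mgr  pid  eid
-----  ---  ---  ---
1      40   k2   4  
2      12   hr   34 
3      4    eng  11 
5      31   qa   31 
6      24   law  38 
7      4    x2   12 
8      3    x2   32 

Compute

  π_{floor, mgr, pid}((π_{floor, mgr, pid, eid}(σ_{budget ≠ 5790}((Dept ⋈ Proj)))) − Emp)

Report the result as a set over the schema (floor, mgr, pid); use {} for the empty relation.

Dept ⋈ Proj (natural join on budget): {(cs, 17, 2160, Mo, 2, 22), (cs, 17, 2160, Mo, 5, 25), (hr, 11, 2160, Zed, 2, 22), (hr, 11, 2160, Zed, 5, 25), (k1, 19, 2160, Cal, 2, 22), (k1, 19, 2160, Cal, 5, 25), (qa, 25, 5790, Dee, 9, 20), (qa, 25, 5790, Dee, 9, 28), (rd, 22, 5790, Ivy, 9, 20), (rd, 22, 5790, Ivy, 9, 28)}
Apply σ_{budget ≠ 5790}; surviving tuples: {(cs, 17, 2160, Mo, 2, 22), (cs, 17, 2160, Mo, 5, 25), (hr, 11, 2160, Zed, 2, 22), (hr, 11, 2160, Zed, 5, 25), (k1, 19, 2160, Cal, 2, 22), (k1, 19, 2160, Cal, 5, 25)}
Projecting to floor, mgr, pid, eid: {(2, 11, hr, 22), (2, 17, cs, 22), (2, 19, k1, 22), (5, 11, hr, 25), (5, 17, cs, 25), (5, 19, k1, 25)}
Set difference of the two operands is {(2, 11, hr, 22), (2, 17, cs, 22), (2, 19, k1, 22), (5, 11, hr, 25), (5, 17, cs, 25), (5, 19, k1, 25)}.
Projecting to floor, mgr, pid: {(2, 11, hr), (2, 17, cs), (2, 19, k1), (5, 11, hr), (5, 17, cs), (5, 19, k1)}

{(2, 11, hr), (2, 17, cs), (2, 19, k1), (5, 11, hr), (5, 17, cs), (5, 19, k1)}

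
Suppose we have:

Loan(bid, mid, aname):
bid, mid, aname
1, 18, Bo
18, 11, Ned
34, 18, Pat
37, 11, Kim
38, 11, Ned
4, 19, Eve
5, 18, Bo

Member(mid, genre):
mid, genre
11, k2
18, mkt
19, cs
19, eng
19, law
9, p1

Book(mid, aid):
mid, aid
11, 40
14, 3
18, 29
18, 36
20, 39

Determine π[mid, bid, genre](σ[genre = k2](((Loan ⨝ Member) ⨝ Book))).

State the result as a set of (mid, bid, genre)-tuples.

Joining Loan and Member on mid yields {(1, 18, Bo, mkt), (18, 11, Ned, k2), (34, 18, Pat, mkt), (37, 11, Kim, k2), (38, 11, Ned, k2), (4, 19, Eve, cs), (4, 19, Eve, eng), (4, 19, Eve, law), (5, 18, Bo, mkt)}.
Joining (Loan ⨝ Member) and Book on mid yields {(1, 18, Bo, mkt, 29), (1, 18, Bo, mkt, 36), (18, 11, Ned, k2, 40), (34, 18, Pat, mkt, 29), (34, 18, Pat, mkt, 36), (37, 11, Kim, k2, 40), (38, 11, Ned, k2, 40), (5, 18, Bo, mkt, 29), (5, 18, Bo, mkt, 36)}.
Apply σ_{genre = k2}; surviving tuples: {(18, 11, Ned, k2, 40), (37, 11, Kim, k2, 40), (38, 11, Ned, k2, 40)}
π_{mid, bid, genre} gives {(11, 18, k2), (11, 37, k2), (11, 38, k2)}.

{(11, 18, k2), (11, 37, k2), (11, 38, k2)}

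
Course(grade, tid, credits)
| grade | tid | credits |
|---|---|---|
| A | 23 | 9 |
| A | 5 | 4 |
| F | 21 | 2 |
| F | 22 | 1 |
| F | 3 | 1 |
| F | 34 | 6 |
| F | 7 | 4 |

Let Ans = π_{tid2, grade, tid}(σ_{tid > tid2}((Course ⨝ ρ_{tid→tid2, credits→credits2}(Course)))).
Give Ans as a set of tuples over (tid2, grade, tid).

ρ[tid→tid2, credits→credits2]: schema becomes (grade, tid2, credits2); tuples unchanged.
Natural join on grade: {(A, 23, 9, 23, 9), (A, 23, 9, 5, 4), (A, 5, 4, 23, 9), (A, 5, 4, 5, 4), (F, 21, 2, 21, 2), (F, 21, 2, 22, 1), (F, 21, 2, 3, 1), (F, 21, 2, 34, 6), (F, 21, 2, 7, 4), (F, 22, 1, 21, 2), (F, 22, 1, 22, 1), (F, 22, 1, 3, 1), (F, 22, 1, 34, 6), (F, 22, 1, 7, 4), (F, 3, 1, 21, 2), (F, 3, 1, 22, 1), (F, 3, 1, 3, 1), (F, 3, 1, 34, 6), (F, 3, 1, 7, 4), (F, 34, 6, 21, 2), (F, 34, 6, 22, 1), (F, 34, 6, 3, 1), (F, 34, 6, 34, 6), (F, 34, 6, 7, 4), (F, 7, 4, 21, 2), (F, 7, 4, 22, 1), (F, 7, 4, 3, 1), (F, 7, 4, 34, 6), (F, 7, 4, 7, 4)}
σ[tid > tid2]: keep tuples satisfying tid > tid2 → {(A, 23, 9, 5, 4), (F, 21, 2, 3, 1), (F, 21, 2, 7, 4), (F, 22, 1, 21, 2), (F, 22, 1, 3, 1), (F, 22, 1, 7, 4), (F, 34, 6, 21, 2), (F, 34, 6, 22, 1), (F, 34, 6, 3, 1), (F, 34, 6, 7, 4), (F, 7, 4, 3, 1)}
π[tid2, grade, tid]: project onto (tid2, grade, tid) → {(21, F, 22), (21, F, 34), (22, F, 34), (3, F, 21), (3, F, 22), (3, F, 34), (3, F, 7), (5, A, 23), (7, F, 21), (7, F, 22), (7, F, 34)}

{(21, F, 22), (21, F, 34), (22, F, 34), (3, F, 21), (3, F, 22), (3, F, 34), (3, F, 7), (5, A, 23), (7, F, 21), (7, F, 22), (7, F, 34)}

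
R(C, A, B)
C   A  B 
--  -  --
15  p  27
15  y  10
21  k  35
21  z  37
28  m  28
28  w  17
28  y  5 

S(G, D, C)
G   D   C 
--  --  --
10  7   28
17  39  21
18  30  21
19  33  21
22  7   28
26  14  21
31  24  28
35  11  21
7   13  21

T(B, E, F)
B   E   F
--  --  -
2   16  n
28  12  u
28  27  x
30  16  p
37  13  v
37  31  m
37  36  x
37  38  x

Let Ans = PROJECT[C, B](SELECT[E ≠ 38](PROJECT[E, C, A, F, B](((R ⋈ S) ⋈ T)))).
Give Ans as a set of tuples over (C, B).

{(21, 37), (28, 28)}

R ⋈ S (natural join on C): {(21, k, 35, 17, 39), (21, k, 35, 18, 30), (21, k, 35, 19, 33), (21, k, 35, 26, 14), (21, k, 35, 35, 11), (21, k, 35, 7, 13), (21, z, 37, 17, 39), (21, z, 37, 18, 30), (21, z, 37, 19, 33), (21, z, 37, 26, 14), (21, z, 37, 35, 11), (21, z, 37, 7, 13), (28, m, 28, 10, 7), (28, m, 28, 22, 7), (28, m, 28, 31, 24), (28, w, 17, 10, 7), (28, w, 17, 22, 7), (28, w, 17, 31, 24), (28, y, 5, 10, 7), (28, y, 5, 22, 7), (28, y, 5, 31, 24)}
(R ⋈ S) ⋈ T (natural join on B): {(21, z, 37, 17, 39, 13, v), (21, z, 37, 17, 39, 31, m), (21, z, 37, 17, 39, 36, x), (21, z, 37, 17, 39, 38, x), (21, z, 37, 18, 30, 13, v), (21, z, 37, 18, 30, 31, m), (21, z, 37, 18, 30, 36, x), (21, z, 37, 18, 30, 38, x), (21, z, 37, 19, 33, 13, v), (21, z, 37, 19, 33, 31, m), (21, z, 37, 19, 33, 36, x), (21, z, 37, 19, 33, 38, x), (21, z, 37, 26, 14, 13, v), (21, z, 37, 26, 14, 31, m), (21, z, 37, 26, 14, 36, x), (21, z, 37, 26, 14, 38, x), (21, z, 37, 35, 11, 13, v), (21, z, 37, 35, 11, 31, m), (21, z, 37, 35, 11, 36, x), (21, z, 37, 35, 11, 38, x), (21, z, 37, 7, 13, 13, v), (21, z, 37, 7, 13, 31, m), (21, z, 37, 7, 13, 36, x), (21, z, 37, 7, 13, 38, x), (28, m, 28, 10, 7, 12, u), (28, m, 28, 10, 7, 27, x), (28, m, 28, 22, 7, 12, u), (28, m, 28, 22, 7, 27, x), (28, m, 28, 31, 24, 12, u), (28, m, 28, 31, 24, 27, x)}
Keep only column(s) E, C, A, F, B (24 duplicate(s) eliminated): {(12, 28, m, u, 28), (13, 21, z, v, 37), (27, 28, m, x, 28), (31, 21, z, m, 37), (36, 21, z, x, 37), (38, 21, z, x, 37)}
Selection E ≠ 38: {(12, 28, m, u, 28), (13, 21, z, v, 37), (27, 28, m, x, 28), (31, 21, z, m, 37), (36, 21, z, x, 37)}
Keep only column(s) C, B (3 duplicate(s) eliminated): {(21, 37), (28, 28)}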